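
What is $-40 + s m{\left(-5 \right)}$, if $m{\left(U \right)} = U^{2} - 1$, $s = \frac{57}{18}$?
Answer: $36$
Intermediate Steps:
$s = \frac{19}{6}$ ($s = 57 \cdot \frac{1}{18} = \frac{19}{6} \approx 3.1667$)
$m{\left(U \right)} = -1 + U^{2}$ ($m{\left(U \right)} = U^{2} - 1 = -1 + U^{2}$)
$-40 + s m{\left(-5 \right)} = -40 + \frac{19 \left(-1 + \left(-5\right)^{2}\right)}{6} = -40 + \frac{19 \left(-1 + 25\right)}{6} = -40 + \frac{19}{6} \cdot 24 = -40 + 76 = 36$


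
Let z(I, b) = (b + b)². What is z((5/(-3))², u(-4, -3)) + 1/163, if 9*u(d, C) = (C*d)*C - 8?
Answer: 1262353/13203 ≈ 95.611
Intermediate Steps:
u(d, C) = -8/9 + d*C²/9 (u(d, C) = ((C*d)*C - 8)/9 = (d*C² - 8)/9 = (-8 + d*C²)/9 = -8/9 + d*C²/9)
z(I, b) = 4*b² (z(I, b) = (2*b)² = 4*b²)
z((5/(-3))², u(-4, -3)) + 1/163 = 4*(-8/9 + (⅑)*(-4)*(-3)²)² + 1/163 = 4*(-8/9 + (⅑)*(-4)*9)² + 1/163 = 4*(-8/9 - 4)² + 1/163 = 4*(-44/9)² + 1/163 = 4*(1936/81) + 1/163 = 7744/81 + 1/163 = 1262353/13203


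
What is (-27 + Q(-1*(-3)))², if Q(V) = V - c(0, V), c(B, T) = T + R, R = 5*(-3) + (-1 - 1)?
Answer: 100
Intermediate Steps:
R = -17 (R = -15 - 2 = -17)
c(B, T) = -17 + T (c(B, T) = T - 17 = -17 + T)
Q(V) = 17 (Q(V) = V - (-17 + V) = V + (17 - V) = 17)
(-27 + Q(-1*(-3)))² = (-27 + 17)² = (-10)² = 100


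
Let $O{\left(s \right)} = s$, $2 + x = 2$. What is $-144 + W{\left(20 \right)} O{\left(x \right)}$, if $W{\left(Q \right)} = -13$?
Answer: $-144$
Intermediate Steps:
$x = 0$ ($x = -2 + 2 = 0$)
$-144 + W{\left(20 \right)} O{\left(x \right)} = -144 - 0 = -144 + 0 = -144$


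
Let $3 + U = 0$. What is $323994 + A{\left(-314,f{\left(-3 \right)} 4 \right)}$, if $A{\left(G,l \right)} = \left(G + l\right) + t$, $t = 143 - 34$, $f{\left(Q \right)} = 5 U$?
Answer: $323729$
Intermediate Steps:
$U = -3$ ($U = -3 + 0 = -3$)
$f{\left(Q \right)} = -15$ ($f{\left(Q \right)} = 5 \left(-3\right) = -15$)
$t = 109$ ($t = 143 - 34 = 109$)
$A{\left(G,l \right)} = 109 + G + l$ ($A{\left(G,l \right)} = \left(G + l\right) + 109 = 109 + G + l$)
$323994 + A{\left(-314,f{\left(-3 \right)} 4 \right)} = 323994 - 265 = 323729$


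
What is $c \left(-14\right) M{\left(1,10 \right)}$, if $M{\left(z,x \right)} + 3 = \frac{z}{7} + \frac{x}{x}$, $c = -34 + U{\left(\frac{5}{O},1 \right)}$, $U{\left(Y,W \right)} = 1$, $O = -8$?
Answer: $-858$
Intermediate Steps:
$c = -33$ ($c = -34 + 1 = -33$)
$M{\left(z,x \right)} = -2 + \frac{z}{7}$ ($M{\left(z,x \right)} = -3 + \left(\frac{z}{7} + \frac{x}{x}\right) = -3 + \left(z \frac{1}{7} + 1\right) = -3 + \left(\frac{z}{7} + 1\right) = -3 + \left(1 + \frac{z}{7}\right) = -2 + \frac{z}{7}$)
$c \left(-14\right) M{\left(1,10 \right)} = \left(-33\right) \left(-14\right) \left(-2 + \frac{1}{7} \cdot 1\right) = 462 \left(-2 + \frac{1}{7}\right) = 462 \left(- \frac{13}{7}\right) = -858$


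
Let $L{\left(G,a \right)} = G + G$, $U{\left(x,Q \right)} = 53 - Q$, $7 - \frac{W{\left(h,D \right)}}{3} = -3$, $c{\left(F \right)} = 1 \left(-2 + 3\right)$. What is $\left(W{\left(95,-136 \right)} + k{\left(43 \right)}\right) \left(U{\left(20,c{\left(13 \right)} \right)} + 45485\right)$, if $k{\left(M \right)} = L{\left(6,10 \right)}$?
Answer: $1912554$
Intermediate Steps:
$c{\left(F \right)} = 1$ ($c{\left(F \right)} = 1 \cdot 1 = 1$)
$W{\left(h,D \right)} = 30$ ($W{\left(h,D \right)} = 21 - -9 = 21 + 9 = 30$)
$L{\left(G,a \right)} = 2 G$
$k{\left(M \right)} = 12$ ($k{\left(M \right)} = 2 \cdot 6 = 12$)
$\left(W{\left(95,-136 \right)} + k{\left(43 \right)}\right) \left(U{\left(20,c{\left(13 \right)} \right)} + 45485\right) = \left(30 + 12\right) \left(\left(53 - 1\right) + 45485\right) = 42 \left(\left(53 - 1\right) + 45485\right) = 42 \left(52 + 45485\right) = 42 \cdot 45537 = 1912554$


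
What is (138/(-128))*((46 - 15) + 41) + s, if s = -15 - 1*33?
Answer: -1005/8 ≈ -125.63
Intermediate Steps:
s = -48 (s = -15 - 33 = -48)
(138/(-128))*((46 - 15) + 41) + s = (138/(-128))*((46 - 15) + 41) - 48 = (138*(-1/128))*(31 + 41) - 48 = -69/64*72 - 48 = -621/8 - 48 = -1005/8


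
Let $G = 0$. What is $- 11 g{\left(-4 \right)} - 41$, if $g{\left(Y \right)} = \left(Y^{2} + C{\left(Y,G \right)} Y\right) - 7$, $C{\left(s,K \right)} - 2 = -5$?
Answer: $-272$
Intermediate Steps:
$C{\left(s,K \right)} = -3$ ($C{\left(s,K \right)} = 2 - 5 = -3$)
$g{\left(Y \right)} = -7 + Y^{2} - 3 Y$ ($g{\left(Y \right)} = \left(Y^{2} - 3 Y\right) - 7 = -7 + Y^{2} - 3 Y$)
$- 11 g{\left(-4 \right)} - 41 = - 11 \left(-7 + \left(-4\right)^{2} - -12\right) - 41 = - 11 \left(-7 + 16 + 12\right) - 41 = \left(-11\right) 21 - 41 = -231 - 41 = -272$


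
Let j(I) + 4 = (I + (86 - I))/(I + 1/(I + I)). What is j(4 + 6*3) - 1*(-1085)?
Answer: 1051273/969 ≈ 1084.9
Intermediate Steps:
j(I) = -4 + 86/(I + 1/(2*I)) (j(I) = -4 + (I + (86 - I))/(I + 1/(I + I)) = -4 + 86/(I + 1/(2*I)))
j(4 + 6*3) - 1*(-1085) = 4*(-1 - 2*(4 + 6*3)² + 43*(4 + 6*3))/(1 + 2*(4 + 6*3)²) - 1*(-1085) = 4*(-1 - 2*(4 + 18)² + 43*(4 + 18))/(1 + 2*(4 + 18)²) + 1085 = 4*(-1 - 2*22² + 43*22)/(1 + 2*22²) + 1085 = 4*(-1 - 2*484 + 946)/(1 + 2*484) + 1085 = 4*(-1 - 968 + 946)/(1 + 968) + 1085 = 4*(-23)/969 + 1085 = 4*(1/969)*(-23) + 1085 = -92/969 + 1085 = 1051273/969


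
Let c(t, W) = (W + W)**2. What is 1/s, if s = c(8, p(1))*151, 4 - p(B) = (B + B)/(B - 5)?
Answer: 1/12231 ≈ 8.1759e-5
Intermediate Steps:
p(B) = 4 - 2*B/(-5 + B) (p(B) = 4 - (B + B)/(B - 5) = 4 - 2*B/(-5 + B))
c(t, W) = 4*W**2 (c(t, W) = (2*W)**2 = 4*W**2)
s = 12231 (s = (4*(2*(-10 + 1)/(-5 + 1))**2)*151 = (4*(2*(-9)/(-4))**2)*151 = (4*(2*(-1/4)*(-9))**2)*151 = (4*(9/2)**2)*151 = (4*(81/4))*151 = 81*151 = 12231)
1/s = 1/12231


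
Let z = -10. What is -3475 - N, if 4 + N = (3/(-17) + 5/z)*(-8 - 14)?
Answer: -59260/17 ≈ -3485.9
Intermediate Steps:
N = 185/17 (N = -4 + (3/(-17) + 5/(-10))*(-8 - 14) = -4 + (3*(-1/17) + 5*(-1/10))*(-22) = -4 + (-3/17 - 1/2)*(-22) = -4 - 23/34*(-22) = -4 + 253/17 = 185/17 ≈ 10.882)
-3475 - N = -3475 - 1*185/17 = -3475 - 185/17 = -59260/17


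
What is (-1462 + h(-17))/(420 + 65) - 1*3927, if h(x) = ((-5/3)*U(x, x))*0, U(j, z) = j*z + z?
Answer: -1906057/485 ≈ -3930.0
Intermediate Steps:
U(j, z) = z + j*z
h(x) = 0 (h(x) = ((-5/3)*(x*(1 + x)))*0 = ((-5*⅓)*(x*(1 + x)))*0 = -5*x*(1 + x)/3*0 = 0)
(-1462 + h(-17))/(420 + 65) - 1*3927 = (-1462 + 0)/(420 + 65) - 1*3927 = -1462/485 - 3927 = -1906057/485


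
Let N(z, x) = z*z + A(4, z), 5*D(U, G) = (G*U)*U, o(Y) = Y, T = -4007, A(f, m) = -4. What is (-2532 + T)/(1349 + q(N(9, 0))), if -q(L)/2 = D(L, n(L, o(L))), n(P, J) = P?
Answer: 2515/69717 ≈ 0.036074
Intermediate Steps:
D(U, G) = G*U**2/5 (D(U, G) = ((G*U)*U)/5 = (G*U**2)/5 = G*U**2/5)
N(z, x) = -4 + z**2 (N(z, x) = z*z - 4 = z**2 - 4 = -4 + z**2)
q(L) = -2*L**3/5 (q(L) = -2*L*L**2/5 = -2*L**3/5)
(-2532 + T)/(1349 + q(N(9, 0))) = (-2532 - 4007)/(1349 - 2*(-4 + 9**2)**3/5) = -6539/(1349 - 2*(-4 + 81)**3/5) = -6539/(1349 - 2/5*77**3) = -6539/(1349 - 2/5*456533) = -6539/(1349 - 913066/5) = -6539/(-906321/5) = -6539*(-5/906321) = 2515/69717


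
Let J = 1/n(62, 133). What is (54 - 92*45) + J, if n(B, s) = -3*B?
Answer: -759997/186 ≈ -4086.0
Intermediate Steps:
J = -1/186 (J = 1/(-3*62) = 1/(-186) = -1/186 ≈ -0.0053763)
(54 - 92*45) + J = (54 - 92*45) - 1/186 = (54 - 4140) - 1/186 = -4086 - 1/186 = -759997/186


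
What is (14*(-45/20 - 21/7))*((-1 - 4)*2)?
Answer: 735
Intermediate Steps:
(14*(-45/20 - 21/7))*((-1 - 4)*2) = (14*(-45*1/20 - 21*⅐))*(-5*2) = (14*(-9/4 - 3))*(-10) = (14*(-21/4))*(-10) = -147/2*(-10) = 735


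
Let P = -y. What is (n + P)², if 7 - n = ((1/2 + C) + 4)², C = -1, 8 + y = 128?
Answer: 251001/16 ≈ 15688.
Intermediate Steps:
y = 120 (y = -8 + 128 = 120)
P = -120 (P = -1*120 = -120)
n = -21/4 (n = 7 - ((1/2 - 1) + 4)² = 7 - ((1*(½) - 1) + 4)² = 7 - ((½ - 1) + 4)² = 7 - (-½ + 4)² = 7 - (7/2)² = 7 - 1*49/4 = 7 - 49/4 = -21/4 ≈ -5.2500)
(n + P)² = (-21/4 - 120)² = (-501/4)² = 251001/16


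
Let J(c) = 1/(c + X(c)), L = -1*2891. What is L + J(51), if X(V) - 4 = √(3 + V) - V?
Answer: -54931/19 + 3*√6/38 ≈ -2890.9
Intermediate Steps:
L = -2891
X(V) = 4 + √(3 + V) - V (X(V) = 4 + (√(3 + V) - V) = 4 + √(3 + V) - V)
J(c) = 1/(4 + √(3 + c)) (J(c) = 1/(c + (4 + √(3 + c) - c)) = 1/(4 + √(3 + c)))
L + J(51) = -2891 + 1/(4 + √(3 + 51)) = -2891 + 1/(4 + √54) = -2891 + 1/(4 + 3*√6)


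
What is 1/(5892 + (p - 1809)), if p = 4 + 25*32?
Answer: 1/4887 ≈ 0.00020462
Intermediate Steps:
p = 804 (p = 4 + 800 = 804)
1/(5892 + (p - 1809)) = 1/(5892 + (804 - 1809)) = 1/(5892 - 1005) = 1/4887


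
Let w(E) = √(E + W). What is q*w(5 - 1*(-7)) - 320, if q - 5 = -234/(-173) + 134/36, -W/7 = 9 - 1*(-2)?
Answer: -320 + 31373*I*√65/3114 ≈ -320.0 + 81.226*I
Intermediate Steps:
W = -77 (W = -7*(9 - 1*(-2)) = -7*(9 + 2) = -7*11 = -77)
q = 31373/3114 (q = 5 + (-234/(-173) + 134/36) = 5 + (-234*(-1/173) + 134*(1/36)) = 5 + (234/173 + 67/18) = 5 + 15803/3114 = 31373/3114 ≈ 10.075)
w(E) = √(-77 + E) (w(E) = √(E - 77) = √(-77 + E))
q*w(5 - 1*(-7)) - 320 = 31373*√(-77 + (5 - 1*(-7)))/3114 - 320 = 31373*√(-77 + (5 + 7))/3114 - 320 = 31373*√(-77 + 12)/3114 - 320 = 31373*√(-65)/3114 - 320 = 31373*(I*√65)/3114 - 320 = 31373*I*√65/3114 - 320 = -320 + 31373*I*√65/3114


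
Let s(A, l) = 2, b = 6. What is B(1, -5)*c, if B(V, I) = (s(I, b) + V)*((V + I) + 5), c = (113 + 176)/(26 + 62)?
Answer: 867/88 ≈ 9.8523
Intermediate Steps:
c = 289/88 ≈ 3.2841
B(V, I) = (2 + V)*(5 + I + V) (B(V, I) = (2 + V)*((V + I) + 5) = (2 + V)*((I + V) + 5) = (2 + V)*(5 + I + V))
B(1, -5)*c = (10 + 1² + 2*(-5) + 7*1 - 5*1)*(289/88) = (10 + 1 - 10 + 7 - 5)*(289/88) = 3*(289/88) = 867/88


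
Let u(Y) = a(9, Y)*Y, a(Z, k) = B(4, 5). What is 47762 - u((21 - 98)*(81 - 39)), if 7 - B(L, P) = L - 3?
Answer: 67166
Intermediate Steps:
B(L, P) = 10 - L (B(L, P) = 7 - (L - 3) = 7 - (-3 + L) = 7 + (3 - L) = 10 - L)
a(Z, k) = 6 (a(Z, k) = 10 - 1*4 = 10 - 4 = 6)
u(Y) = 6*Y
47762 - u((21 - 98)*(81 - 39)) = 47762 - 6*(21 - 98)*(81 - 39) = 47762 - 6*(-77*42) = 47762 - 6*(-3234) = 47762 - 1*(-19404) = 47762 + 19404 = 67166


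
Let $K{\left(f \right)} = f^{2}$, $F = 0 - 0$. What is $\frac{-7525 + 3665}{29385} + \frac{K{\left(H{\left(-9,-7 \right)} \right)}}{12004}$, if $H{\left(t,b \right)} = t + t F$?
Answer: $- \frac{8791051}{70547508} \approx -0.12461$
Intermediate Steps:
$F = 0$ ($F = 0 + 0 = 0$)
$H{\left(t,b \right)} = t$ ($H{\left(t,b \right)} = t + t 0 = t + 0 = t$)
$\frac{-7525 + 3665}{29385} + \frac{K{\left(H{\left(-9,-7 \right)} \right)}}{12004} = \frac{-7525 + 3665}{29385} + \frac{\left(-9\right)^{2}}{12004} = \left(-3860\right) \frac{1}{29385} + 81 \cdot \frac{1}{12004} = - \frac{772}{5877} + \frac{81}{12004} = - \frac{8791051}{70547508}$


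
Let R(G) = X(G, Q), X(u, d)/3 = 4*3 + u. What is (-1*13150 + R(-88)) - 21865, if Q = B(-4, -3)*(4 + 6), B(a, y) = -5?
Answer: -35243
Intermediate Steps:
Q = -50 (Q = -5*(4 + 6) = -5*10 = -50)
X(u, d) = 36 + 3*u (X(u, d) = 3*(4*3 + u) = 3*(12 + u) = 36 + 3*u)
R(G) = 36 + 3*G
(-1*13150 + R(-88)) - 21865 = (-1*13150 + (36 + 3*(-88))) - 21865 = (-13150 + (36 - 264)) - 21865 = (-13150 - 228) - 21865 = -13378 - 21865 = -35243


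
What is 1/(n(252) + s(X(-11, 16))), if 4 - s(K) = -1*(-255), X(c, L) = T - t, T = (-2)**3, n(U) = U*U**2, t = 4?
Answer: 1/16002757 ≈ 6.2489e-8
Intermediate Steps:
n(U) = U**3
T = -8
X(c, L) = -12 (X(c, L) = -8 - 1*4 = -8 - 4 = -12)
s(K) = -251 (s(K) = 4 - (-1)*(-255) = 4 - 1*255 = 4 - 255 = -251)
1/(n(252) + s(X(-11, 16))) = 1/(252**3 - 251) = 1/(16003008 - 251) = 1/16002757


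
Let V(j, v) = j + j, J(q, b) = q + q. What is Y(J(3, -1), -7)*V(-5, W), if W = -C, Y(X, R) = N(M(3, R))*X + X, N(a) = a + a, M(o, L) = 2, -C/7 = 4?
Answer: -300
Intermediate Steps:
C = -28 (C = -7*4 = -28)
J(q, b) = 2*q
N(a) = 2*a
Y(X, R) = 5*X (Y(X, R) = (2*2)*X + X = 4*X + X = 5*X)
W = 28 (W = -1*(-28) = 28)
V(j, v) = 2*j
Y(J(3, -1), -7)*V(-5, W) = (5*(2*3))*(2*(-5)) = (5*6)*(-10) = 30*(-10) = -300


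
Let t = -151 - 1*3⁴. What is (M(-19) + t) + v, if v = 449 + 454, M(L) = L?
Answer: 652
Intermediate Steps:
t = -232 (t = -151 - 1*81 = -151 - 81 = -232)
v = 903
(M(-19) + t) + v = (-19 - 232) + 903 = -251 + 903 = 652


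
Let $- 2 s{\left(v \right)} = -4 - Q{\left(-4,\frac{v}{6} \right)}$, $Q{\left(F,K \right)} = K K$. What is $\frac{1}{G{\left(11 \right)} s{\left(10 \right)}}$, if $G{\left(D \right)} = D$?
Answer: $\frac{18}{671} \approx 0.026826$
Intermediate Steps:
$Q{\left(F,K \right)} = K^{2}$
$s{\left(v \right)} = 2 + \frac{v^{2}}{72}$ ($s{\left(v \right)} = - \frac{-4 - \left(\frac{v}{6}\right)^{2}}{2} = - \frac{-4 - \frac{v^{2}}{36}}{2} = 2 + \frac{v^{2}}{72}$)
$\frac{1}{G{\left(11 \right)} s{\left(10 \right)}} = \frac{1}{11 \left(2 + \frac{10^{2}}{72}\right)} = \frac{1}{11 \left(2 + \frac{1}{72} \cdot 100\right)} = \frac{1}{11 \left(2 + \frac{25}{18}\right)} = \frac{1}{11 \cdot \frac{61}{18}} = \frac{1}{\frac{671}{18}} = \frac{18}{671}$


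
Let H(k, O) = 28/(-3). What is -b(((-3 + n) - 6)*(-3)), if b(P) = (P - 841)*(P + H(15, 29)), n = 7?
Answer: -8350/3 ≈ -2783.3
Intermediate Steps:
H(k, O) = -28/3 (H(k, O) = 28*(-⅓) = -28/3)
b(P) = (-841 + P)*(-28/3 + P) (b(P) = (P - 841)*(P - 28/3) = (-841 + P)*(-28/3 + P))
-b(((-3 + n) - 6)*(-3)) = -(23548/3 + (((-3 + 7) - 6)*(-3))² - 2551*((-3 + 7) - 6)*(-3)/3) = -(23548/3 + ((4 - 6)*(-3))² - 2551*(4 - 6)*(-3)/3) = -(23548/3 + (-2*(-3))² - (-5102)*(-3)/3) = -(23548/3 + 6² - 2551/3*6) = -(23548/3 + 36 - 5102) = -1*8350/3 = -8350/3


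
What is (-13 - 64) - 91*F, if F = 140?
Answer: -12817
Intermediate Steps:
(-13 - 64) - 91*F = (-13 - 64) - 91*140 = -77 - 12740 = -12817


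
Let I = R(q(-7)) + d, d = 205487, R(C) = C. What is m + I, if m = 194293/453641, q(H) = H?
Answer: 93214346973/453641 ≈ 2.0548e+5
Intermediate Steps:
m = 194293/453641 (m = 194293*(1/453641) = 194293/453641 ≈ 0.42830)
I = 205480 (I = -7 + 205487 = 205480)
m + I = 194293/453641 + 205480 = 93214346973/453641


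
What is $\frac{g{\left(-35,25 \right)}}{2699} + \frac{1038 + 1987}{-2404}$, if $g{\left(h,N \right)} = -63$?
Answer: $- \frac{8315927}{6488396} \approx -1.2817$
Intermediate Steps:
$\frac{g{\left(-35,25 \right)}}{2699} + \frac{1038 + 1987}{-2404} = - \frac{63}{2699} + \frac{1038 + 1987}{-2404} = \left(-63\right) \frac{1}{2699} + 3025 \left(- \frac{1}{2404}\right) = - \frac{63}{2699} - \frac{3025}{2404} = - \frac{8315927}{6488396}$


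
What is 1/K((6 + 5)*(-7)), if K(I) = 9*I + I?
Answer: -1/770 ≈ -0.0012987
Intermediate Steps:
K(I) = 10*I
1/K((6 + 5)*(-7)) = 1/(10*((6 + 5)*(-7))) = 1/(10*(11*(-7))) = 1/(10*(-77)) = 1/(-770) = -1/770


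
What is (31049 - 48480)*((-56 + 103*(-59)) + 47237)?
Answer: -716483824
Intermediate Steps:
(31049 - 48480)*((-56 + 103*(-59)) + 47237) = -17431*((-56 - 6077) + 47237) = -17431*(-6133 + 47237) = -17431*41104 = -716483824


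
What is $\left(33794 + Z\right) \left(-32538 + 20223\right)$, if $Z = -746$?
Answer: $-406986120$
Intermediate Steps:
$\left(33794 + Z\right) \left(-32538 + 20223\right) = \left(33794 - 746\right) \left(-32538 + 20223\right) = 33048 \left(-12315\right) = -406986120$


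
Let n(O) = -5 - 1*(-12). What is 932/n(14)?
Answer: 932/7 ≈ 133.14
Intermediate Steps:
n(O) = 7 (n(O) = -5 + 12 = 7)
932/n(14) = 932/7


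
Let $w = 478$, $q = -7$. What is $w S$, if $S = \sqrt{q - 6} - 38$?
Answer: $-18164 + 478 i \sqrt{13} \approx -18164.0 + 1723.5 i$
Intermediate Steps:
$S = -38 + i \sqrt{13}$ ($S = \sqrt{-7 - 6} - 38 = \sqrt{-13} - 38 = i \sqrt{13} - 38 = -38 + i \sqrt{13} \approx -38.0 + 3.6056 i$)
$w S = 478 \left(-38 + i \sqrt{13}\right) = -18164 + 478 i \sqrt{13}$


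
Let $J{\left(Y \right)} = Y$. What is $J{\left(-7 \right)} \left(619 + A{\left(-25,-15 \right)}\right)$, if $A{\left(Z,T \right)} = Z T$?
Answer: $-6958$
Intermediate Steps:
$A{\left(Z,T \right)} = T Z$
$J{\left(-7 \right)} \left(619 + A{\left(-25,-15 \right)}\right) = - 7 \left(619 - -375\right) = - 7 \left(619 + 375\right) = \left(-7\right) 994 = -6958$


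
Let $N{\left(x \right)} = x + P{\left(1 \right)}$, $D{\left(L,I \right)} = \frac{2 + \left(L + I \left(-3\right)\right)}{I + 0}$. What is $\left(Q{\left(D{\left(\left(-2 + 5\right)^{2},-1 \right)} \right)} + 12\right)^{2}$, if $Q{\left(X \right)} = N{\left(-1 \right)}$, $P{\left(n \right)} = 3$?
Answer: $196$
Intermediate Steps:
$D{\left(L,I \right)} = \frac{2 + L - 3 I}{I}$ ($D{\left(L,I \right)} = \frac{2 - \left(- L + 3 I\right)}{I} = \frac{2 + L - 3 I}{I}$)
$N{\left(x \right)} = 3 + x$ ($N{\left(x \right)} = x + 3 = 3 + x$)
$Q{\left(X \right)} = 2$ ($Q{\left(X \right)} = 3 - 1 = 2$)
$\left(Q{\left(D{\left(\left(-2 + 5\right)^{2},-1 \right)} \right)} + 12\right)^{2} = \left(2 + 12\right)^{2} = 14^{2} = 196$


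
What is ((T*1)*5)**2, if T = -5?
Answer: 625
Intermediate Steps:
((T*1)*5)**2 = (-5*1*5)**2 = (-5*5)**2 = (-25)**2 = 625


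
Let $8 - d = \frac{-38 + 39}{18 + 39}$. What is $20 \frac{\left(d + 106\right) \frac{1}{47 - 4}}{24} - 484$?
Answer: $- \frac{7085219}{14706} \approx -481.79$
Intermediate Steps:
$d = \frac{455}{57}$ ($d = 8 - \frac{-38 + 39}{18 + 39} = 8 - 1 \cdot \frac{1}{57} = 8 - \frac{1}{57} = \frac{455}{57} \approx 7.9825$)
$20 \frac{\left(d + 106\right) \frac{1}{47 - 4}}{24} - 484 = 20 \frac{\left(\frac{455}{57} + 106\right) \frac{1}{47 - 4}}{24} - 484 = 20 \frac{6497}{57 \cdot 43} \cdot \frac{1}{24} - 484 = 20 \cdot \frac{6497}{57} \cdot \frac{1}{43} \cdot \frac{1}{24} - 484 = 20 \cdot \frac{6497}{2451} \cdot \frac{1}{24} - 484 = 20 \cdot \frac{6497}{58824} - 484 = \frac{32485}{14706} - 484 = - \frac{7085219}{14706}$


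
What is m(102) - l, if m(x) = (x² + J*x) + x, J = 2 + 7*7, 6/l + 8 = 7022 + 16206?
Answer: 60789959/3870 ≈ 15708.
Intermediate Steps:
l = 1/3870 (l = 6/(-8 + (7022 + 16206)) = 6/(-8 + 23228) = 6/23220 = 6*(1/23220) = 1/3870 ≈ 0.00025840)
J = 51 (J = 2 + 49 = 51)
m(x) = x² + 52*x (m(x) = (x² + 51*x) + x = x² + 52*x)
m(102) - l = 102*(52 + 102) - 1*1/3870 = 102*154 - 1/3870 = 15708 - 1/3870 = 60789959/3870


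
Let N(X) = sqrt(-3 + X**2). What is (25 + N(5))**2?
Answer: (25 + sqrt(22))**2 ≈ 881.52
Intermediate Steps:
(25 + N(5))**2 = (25 + sqrt(-3 + 5**2))**2 = (25 + sqrt(-3 + 25))**2 = (25 + sqrt(22))**2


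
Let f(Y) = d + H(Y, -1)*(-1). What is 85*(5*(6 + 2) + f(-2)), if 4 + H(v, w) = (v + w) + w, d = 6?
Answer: 4590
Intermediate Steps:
H(v, w) = -4 + v + 2*w (H(v, w) = -4 + ((v + w) + w) = -4 + (v + 2*w) = -4 + v + 2*w)
f(Y) = 12 - Y (f(Y) = 6 + (-4 + Y + 2*(-1))*(-1) = 6 + (-4 + Y - 2)*(-1) = 6 + (-6 + Y)*(-1) = 6 + (6 - Y) = 12 - Y)
85*(5*(6 + 2) + f(-2)) = 85*(5*(6 + 2) + (12 - 1*(-2))) = 85*(5*8 + (12 + 2)) = 85*(40 + 14) = 85*54 = 4590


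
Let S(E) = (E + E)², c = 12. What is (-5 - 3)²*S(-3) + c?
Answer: 2316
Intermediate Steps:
S(E) = 4*E² (S(E) = (2*E)² = 4*E²)
(-5 - 3)²*S(-3) + c = (-5 - 3)²*(4*(-3)²) + 12 = (-8)²*(4*9) + 12 = 64*36 + 12 = 2304 + 12 = 2316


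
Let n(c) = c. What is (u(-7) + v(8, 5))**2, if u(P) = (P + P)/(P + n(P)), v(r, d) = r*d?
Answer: 1681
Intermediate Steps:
v(r, d) = d*r
u(P) = 1 (u(P) = (P + P)/(P + P) = (2*P)/((2*P)) = (2*P)*(1/(2*P)) = 1)
(u(-7) + v(8, 5))**2 = (1 + 5*8)**2 = (1 + 40)**2 = 41**2 = 1681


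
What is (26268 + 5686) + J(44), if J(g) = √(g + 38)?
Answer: 31954 + √82 ≈ 31963.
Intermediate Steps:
J(g) = √(38 + g)
(26268 + 5686) + J(44) = (26268 + 5686) + √(38 + 44) = 31954 + √82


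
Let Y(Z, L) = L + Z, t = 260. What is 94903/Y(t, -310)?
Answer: -94903/50 ≈ -1898.1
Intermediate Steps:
94903/Y(t, -310) = 94903/(-310 + 260) = 94903/(-50) = 94903*(-1/50) = -94903/50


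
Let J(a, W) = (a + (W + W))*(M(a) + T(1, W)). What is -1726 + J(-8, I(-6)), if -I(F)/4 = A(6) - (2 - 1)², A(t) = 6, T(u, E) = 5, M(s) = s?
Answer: -1582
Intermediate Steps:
I(F) = -20 (I(F) = -4*(6 - (2 - 1)²) = -4*(6 - 1*1²) = -4*(6 - 1*1) = -4*(6 - 1) = -4*5 = -20)
J(a, W) = (5 + a)*(a + 2*W) (J(a, W) = (a + (W + W))*(a + 5) = (a + 2*W)*(5 + a) = (5 + a)*(a + 2*W))
-1726 + J(-8, I(-6)) = -1726 + ((-8)² + 5*(-8) + 10*(-20) + 2*(-20)*(-8)) = -1726 + (64 - 40 - 200 + 320) = -1726 + 144 = -1582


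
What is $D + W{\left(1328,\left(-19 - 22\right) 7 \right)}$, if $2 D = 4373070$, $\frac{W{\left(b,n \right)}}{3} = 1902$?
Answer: $2192241$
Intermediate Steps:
$W{\left(b,n \right)} = 5706$ ($W{\left(b,n \right)} = 3 \cdot 1902 = 5706$)
$D = 2186535$ ($D = \frac{1}{2} \cdot 4373070 = 2186535$)
$D + W{\left(1328,\left(-19 - 22\right) 7 \right)} = 2186535 + 5706 = 2192241$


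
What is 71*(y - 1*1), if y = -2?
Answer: -213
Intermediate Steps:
71*(y - 1*1) = 71*(-2 - 1*1) = 71*(-2 - 1) = 71*(-3) = -213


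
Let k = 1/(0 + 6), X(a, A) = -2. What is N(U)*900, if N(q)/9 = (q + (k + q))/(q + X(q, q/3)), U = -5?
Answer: 79650/7 ≈ 11379.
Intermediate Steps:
k = 1/6 ≈ 0.16667
N(q) = 9*(1/6 + 2*q)/(-2 + q) (N(q) = 9*((q + (1/6 + q))/(q - 2)) = 9*((1/6 + 2*q)/(-2 + q)) = 9*(1/6 + 2*q)/(-2 + q))
N(U)*900 = (3*(1 + 12*(-5))/(2*(-2 - 5)))*900 = ((3/2)*(1 - 60)/(-7))*900 = ((3/2)*(-1/7)*(-59))*900 = (177/14)*900 = 79650/7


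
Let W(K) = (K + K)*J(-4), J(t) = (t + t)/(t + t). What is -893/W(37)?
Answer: -893/74 ≈ -12.068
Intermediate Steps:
J(t) = 1 (J(t) = (2*t)/((2*t)) = (2*t)*(1/(2*t)) = 1)
W(K) = 2*K (W(K) = (K + K)*1 = (2*K)*1 = 2*K)
-893/W(37) = -893/(2*37) = -893/74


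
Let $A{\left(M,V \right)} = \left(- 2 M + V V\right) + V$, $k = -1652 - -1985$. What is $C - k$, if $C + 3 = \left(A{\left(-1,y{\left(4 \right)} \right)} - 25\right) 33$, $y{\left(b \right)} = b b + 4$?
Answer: $12765$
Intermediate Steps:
$k = 333$ ($k = -1652 + 1985 = 333$)
$y{\left(b \right)} = 4 + b^{2}$ ($y{\left(b \right)} = b^{2} + 4 = 4 + b^{2}$)
$A{\left(M,V \right)} = V + V^{2} - 2 M$ ($A{\left(M,V \right)} = \left(- 2 M + V^{2}\right) + V = \left(V^{2} - 2 M\right) + V = V + V^{2} - 2 M$)
$C = 13098$ ($C = -3 + \left(\left(\left(4 + 4^{2}\right) + \left(4 + 4^{2}\right)^{2} - -2\right) - 25\right) 33 = -3 + \left(\left(\left(4 + 16\right) + \left(4 + 16\right)^{2} + 2\right) - 25\right) 33 = -3 + \left(\left(20 + 20^{2} + 2\right) - 25\right) 33 = -3 + \left(\left(20 + 400 + 2\right) - 25\right) 33 = -3 + \left(422 - 25\right) 33 = -3 + 397 \cdot 33 = -3 + 13101 = 13098$)
$C - k = 13098 - 333 = 12765$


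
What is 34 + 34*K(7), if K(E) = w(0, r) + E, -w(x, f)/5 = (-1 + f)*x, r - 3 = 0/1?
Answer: 272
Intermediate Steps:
r = 3 (r = 3 + 0/1 = 3 + 0*1 = 3 + 0 = 3)
w(x, f) = -5*x*(-1 + f) (w(x, f) = -5*(-1 + f)*x = -5*x*(-1 + f))
K(E) = E (K(E) = 5*0*(1 - 1*3) + E = 5*0*(1 - 3) + E = 5*0*(-2) + E = 0 + E = E)
34 + 34*K(7) = 34 + 34*7 = 34 + 238 = 272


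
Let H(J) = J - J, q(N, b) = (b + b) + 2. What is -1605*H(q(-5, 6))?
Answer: 0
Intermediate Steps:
q(N, b) = 2 + 2*b (q(N, b) = 2*b + 2 = 2 + 2*b)
H(J) = 0
-1605*H(q(-5, 6)) = -1605*0 = -1*0 = 0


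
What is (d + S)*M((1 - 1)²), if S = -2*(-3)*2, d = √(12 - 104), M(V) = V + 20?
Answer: 240 + 40*I*√23 ≈ 240.0 + 191.83*I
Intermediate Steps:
M(V) = 20 + V
d = 2*I*√23 (d = √(-92) = 2*I*√23 ≈ 9.5917*I)
S = 12 (S = 6*2 = 12)
(d + S)*M((1 - 1)²) = (2*I*√23 + 12)*(20 + (1 - 1)²) = (12 + 2*I*√23)*(20 + 0²) = (12 + 2*I*√23)*(20 + 0) = (12 + 2*I*√23)*20 = 240 + 40*I*√23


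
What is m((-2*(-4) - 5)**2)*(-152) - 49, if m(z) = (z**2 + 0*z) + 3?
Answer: -12817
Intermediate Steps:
m(z) = 3 + z**2 (m(z) = (z**2 + 0) + 3 = z**2 + 3 = 3 + z**2)
m((-2*(-4) - 5)**2)*(-152) - 49 = (3 + ((-2*(-4) - 5)**2)**2)*(-152) - 49 = (3 + ((8 - 5)**2)**2)*(-152) - 49 = (3 + (3**2)**2)*(-152) - 49 = (3 + 9**2)*(-152) - 49 = (3 + 81)*(-152) - 49 = 84*(-152) - 49 = -12768 - 49 = -12817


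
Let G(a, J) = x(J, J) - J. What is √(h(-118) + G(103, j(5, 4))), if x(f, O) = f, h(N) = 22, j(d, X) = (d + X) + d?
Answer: √22 ≈ 4.6904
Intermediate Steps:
j(d, X) = X + 2*d (j(d, X) = (X + d) + d = X + 2*d)
G(a, J) = 0 (G(a, J) = J - J = 0)
√(h(-118) + G(103, j(5, 4))) = √(22 + 0) = √22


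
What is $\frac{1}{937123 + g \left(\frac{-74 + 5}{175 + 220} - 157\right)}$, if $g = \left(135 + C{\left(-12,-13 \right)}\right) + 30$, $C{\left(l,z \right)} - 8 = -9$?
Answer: $\frac{395}{359981809} \approx 1.0973 \cdot 10^{-6}$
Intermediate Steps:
$C{\left(l,z \right)} = -1$ ($C{\left(l,z \right)} = 8 - 9 = -1$)
$g = 164$ ($g = \left(135 - 1\right) + 30 = 134 + 30 = 164$)
$\frac{1}{937123 + g \left(\frac{-74 + 5}{175 + 220} - 157\right)} = \frac{1}{937123 + 164 \left(\frac{-74 + 5}{175 + 220} - 157\right)} = \frac{1}{937123 + 164 \left(- \frac{69}{395} - 157\right)} = \frac{1}{937123 + 164 \left(- \frac{62084}{395}\right)} = \frac{1}{937123 - \frac{10181776}{395}} = \frac{1}{\frac{359981809}{395}} = \frac{395}{359981809}$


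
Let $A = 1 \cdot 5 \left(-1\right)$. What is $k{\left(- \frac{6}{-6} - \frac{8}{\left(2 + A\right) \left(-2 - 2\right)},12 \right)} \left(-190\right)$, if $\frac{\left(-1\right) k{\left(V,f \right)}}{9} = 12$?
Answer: $20520$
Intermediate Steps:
$A = -5$ ($A = 5 \left(-1\right) = -5$)
$k{\left(V,f \right)} = -108$ ($k{\left(V,f \right)} = \left(-9\right) 12 = -108$)
$k{\left(- \frac{6}{-6} - \frac{8}{\left(2 + A\right) \left(-2 - 2\right)},12 \right)} \left(-190\right) = \left(-108\right) \left(-190\right) = 20520$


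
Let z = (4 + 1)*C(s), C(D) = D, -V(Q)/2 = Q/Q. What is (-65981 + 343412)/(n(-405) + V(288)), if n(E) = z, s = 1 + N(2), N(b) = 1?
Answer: 277431/8 ≈ 34679.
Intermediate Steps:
V(Q) = -2 (V(Q) = -2*Q/Q = -2*1 = -2)
s = 2 (s = 1 + 1 = 2)
z = 10 (z = (4 + 1)*2 = 5*2 = 10)
n(E) = 10
(-65981 + 343412)/(n(-405) + V(288)) = (-65981 + 343412)/(10 - 2) = 277431/8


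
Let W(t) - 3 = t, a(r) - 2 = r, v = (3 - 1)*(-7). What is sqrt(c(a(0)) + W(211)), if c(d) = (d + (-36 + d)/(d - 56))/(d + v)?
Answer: sqrt(69265)/18 ≈ 14.621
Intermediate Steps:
v = -14 (v = 2*(-7) = -14)
a(r) = 2 + r
c(d) = (d + (-36 + d)/(-56 + d))/(-14 + d) (c(d) = (d + (-36 + d)/(d - 56))/(d - 14) = (d + (-36 + d)/(-56 + d))/(-14 + d))
W(t) = 3 + t
sqrt(c(a(0)) + W(211)) = sqrt((-36 + (2 + 0)**2 - 55*(2 + 0))/(784 + (2 + 0)**2 - 70*(2 + 0)) + (3 + 211)) = sqrt((-36 + 2**2 - 55*2)/(784 + 2**2 - 70*2) + 214) = sqrt((-36 + 4 - 110)/(784 + 4 - 140) + 214) = sqrt(-142/648 + 214) = sqrt((1/648)*(-142) + 214) = sqrt(-71/324 + 214) = sqrt(69265/324) = sqrt(69265)/18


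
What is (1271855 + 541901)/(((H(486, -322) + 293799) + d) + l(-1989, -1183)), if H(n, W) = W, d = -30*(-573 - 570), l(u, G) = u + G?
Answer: 1813756/324595 ≈ 5.5878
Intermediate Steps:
l(u, G) = G + u
d = 34290 (d = -30*(-1143) = 34290)
(1271855 + 541901)/(((H(486, -322) + 293799) + d) + l(-1989, -1183)) = (1271855 + 541901)/(((-322 + 293799) + 34290) + (-1183 - 1989)) = 1813756/((293477 + 34290) - 3172) = 1813756/(327767 - 3172) = 1813756/324595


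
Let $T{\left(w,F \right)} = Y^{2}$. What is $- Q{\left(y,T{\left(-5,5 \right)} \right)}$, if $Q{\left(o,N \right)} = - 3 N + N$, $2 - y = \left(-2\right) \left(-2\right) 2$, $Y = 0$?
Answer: $0$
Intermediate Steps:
$T{\left(w,F \right)} = 0$ ($T{\left(w,F \right)} = 0^{2} = 0$)
$y = -6$ ($y = 2 - \left(-2\right) \left(-2\right) 2 = 2 - 4 \cdot 2 = 2 - 8 = -6$)
$Q{\left(o,N \right)} = - 2 N$
$- Q{\left(y,T{\left(-5,5 \right)} \right)} = - \left(-2\right) 0 = \left(-1\right) 0 = 0$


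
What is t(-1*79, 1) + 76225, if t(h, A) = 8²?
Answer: 76289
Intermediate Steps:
t(h, A) = 64
t(-1*79, 1) + 76225 = 64 + 76225 = 76289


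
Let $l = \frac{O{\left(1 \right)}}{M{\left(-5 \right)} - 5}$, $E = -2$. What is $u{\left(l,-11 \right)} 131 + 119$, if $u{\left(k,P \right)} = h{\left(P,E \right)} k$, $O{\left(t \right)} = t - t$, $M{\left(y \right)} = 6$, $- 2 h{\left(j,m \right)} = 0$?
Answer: $119$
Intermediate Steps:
$h{\left(j,m \right)} = 0$ ($h{\left(j,m \right)} = \left(- \frac{1}{2}\right) 0 = 0$)
$O{\left(t \right)} = 0$
$l = 0$ ($l = \frac{0}{6 - 5} = \frac{0}{1} = 0 \cdot 1 = 0$)
$u{\left(k,P \right)} = 0$ ($u{\left(k,P \right)} = 0 k = 0$)
$u{\left(l,-11 \right)} 131 + 119 = 0 \cdot 131 + 119 = 0 + 119 = 119$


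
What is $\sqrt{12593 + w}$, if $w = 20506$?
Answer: $\sqrt{33099} \approx 181.93$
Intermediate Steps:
$\sqrt{12593 + w} = \sqrt{12593 + 20506} = \sqrt{33099}$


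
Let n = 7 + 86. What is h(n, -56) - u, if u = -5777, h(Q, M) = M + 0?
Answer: 5721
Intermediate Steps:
n = 93
h(Q, M) = M
h(n, -56) - u = -56 - 1*(-5777) = -56 + 5777 = 5721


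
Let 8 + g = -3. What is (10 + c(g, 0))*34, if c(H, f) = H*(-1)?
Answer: 714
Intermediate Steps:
g = -11 (g = -8 - 3 = -11)
c(H, f) = -H
(10 + c(g, 0))*34 = (10 - 1*(-11))*34 = (10 + 11)*34 = 21*34 = 714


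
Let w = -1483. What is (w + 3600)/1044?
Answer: 73/36 ≈ 2.0278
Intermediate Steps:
(w + 3600)/1044 = (-1483 + 3600)/1044 = 2117*(1/1044) = 73/36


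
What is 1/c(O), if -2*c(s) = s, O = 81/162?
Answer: -4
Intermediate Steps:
O = ½ (O = 81*(1/162) = ½ ≈ 0.50000)
c(s) = -s/2
1/c(O) = 1/(-½*½) = 1/(-¼) = -4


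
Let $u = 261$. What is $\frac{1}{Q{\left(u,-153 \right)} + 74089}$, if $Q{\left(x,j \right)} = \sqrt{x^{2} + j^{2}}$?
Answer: $\frac{74089}{5489088391} - \frac{9 \sqrt{1130}}{5489088391} \approx 1.3442 \cdot 10^{-5}$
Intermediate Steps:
$Q{\left(x,j \right)} = \sqrt{j^{2} + x^{2}}$
$\frac{1}{Q{\left(u,-153 \right)} + 74089} = \frac{1}{\sqrt{\left(-153\right)^{2} + 261^{2}} + 74089} = \frac{1}{\sqrt{23409 + 68121} + 74089} = \frac{1}{\sqrt{91530} + 74089} = \frac{1}{9 \sqrt{1130} + 74089} = \frac{1}{74089 + 9 \sqrt{1130}}$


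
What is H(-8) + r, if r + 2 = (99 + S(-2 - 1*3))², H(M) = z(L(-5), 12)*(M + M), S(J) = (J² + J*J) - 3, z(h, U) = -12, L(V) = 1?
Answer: 21506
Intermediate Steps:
S(J) = -3 + 2*J² (S(J) = (J² + J²) - 3 = 2*J² - 3 = -3 + 2*J²)
H(M) = -24*M (H(M) = -12*(M + M) = -24*M)
r = 21314 (r = -2 + (99 + (-3 + 2*(-2 - 1*3)²))² = -2 + (99 + (-3 + 2*(-2 - 3)²))² = -2 + (99 + (-3 + 2*(-5)²))² = -2 + (99 + (-3 + 2*25))² = -2 + (99 + (-3 + 50))² = -2 + (99 + 47)² = -2 + 146² = -2 + 21316 = 21314)
H(-8) + r = -24*(-8) + 21314 = 192 + 21314 = 21506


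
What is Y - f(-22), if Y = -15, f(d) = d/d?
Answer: -16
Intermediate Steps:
f(d) = 1
Y - f(-22) = -15 - 1*1 = -15 - 1 = -16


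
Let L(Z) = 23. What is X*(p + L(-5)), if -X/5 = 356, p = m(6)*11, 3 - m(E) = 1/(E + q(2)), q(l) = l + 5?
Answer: -1276260/13 ≈ -98174.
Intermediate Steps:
q(l) = 5 + l
m(E) = 3 - 1/(7 + E) (m(E) = 3 - 1/(E + (5 + 2)) = 3 - 1/(E + 7) = 3 - 1/(7 + E))
p = 418/13 (p = ((20 + 3*6)/(7 + 6))*11 = ((20 + 18)/13)*11 = ((1/13)*38)*11 = (38/13)*11 = 418/13 ≈ 32.154)
X = -1780 (X = -5*356 = -1780)
X*(p + L(-5)) = -1780*(418/13 + 23) = -1780*717/13 = -1276260/13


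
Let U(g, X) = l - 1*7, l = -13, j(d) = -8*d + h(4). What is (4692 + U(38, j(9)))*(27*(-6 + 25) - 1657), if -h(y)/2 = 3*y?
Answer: -5344768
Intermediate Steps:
h(y) = -6*y
j(d) = -24 - 8*d (j(d) = -8*d - 6*4 = -8*d - 24 = -24 - 8*d)
U(g, X) = -20 (U(g, X) = -13 - 1*7 = -13 - 7 = -20)
(4692 + U(38, j(9)))*(27*(-6 + 25) - 1657) = (4692 - 20)*(27*(-6 + 25) - 1657) = 4672*(27*19 - 1657) = 4672*(513 - 1657) = 4672*(-1144) = -5344768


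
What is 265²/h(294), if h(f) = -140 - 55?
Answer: -14045/39 ≈ -360.13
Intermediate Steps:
h(f) = -195
265²/h(294) = 265²/(-195) = 70225*(-1/195) = -14045/39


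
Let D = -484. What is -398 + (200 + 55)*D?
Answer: -123818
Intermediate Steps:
-398 + (200 + 55)*D = -398 + (200 + 55)*(-484) = -398 + 255*(-484) = -398 - 123420 = -123818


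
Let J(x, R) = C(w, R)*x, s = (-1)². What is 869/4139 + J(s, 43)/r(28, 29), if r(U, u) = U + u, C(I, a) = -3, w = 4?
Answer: 12372/78641 ≈ 0.15732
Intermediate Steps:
s = 1
J(x, R) = -3*x
869/4139 + J(s, 43)/r(28, 29) = 869/4139 + (-3*1)/(28 + 29) = 869*(1/4139) - 3/57 = 869/4139 - 3*1/57 = 869/4139 - 1/19 = 12372/78641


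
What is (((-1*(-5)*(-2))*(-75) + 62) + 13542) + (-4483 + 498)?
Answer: 10369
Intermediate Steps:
(((-1*(-5)*(-2))*(-75) + 62) + 13542) + (-4483 + 498) = (((5*(-2))*(-75) + 62) + 13542) - 3985 = ((-10*(-75) + 62) + 13542) - 3985 = ((750 + 62) + 13542) - 3985 = (812 + 13542) - 3985 = 14354 - 3985 = 10369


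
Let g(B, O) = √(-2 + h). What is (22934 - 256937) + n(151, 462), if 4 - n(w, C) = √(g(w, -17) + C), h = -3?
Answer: -233999 - √(462 + I*√5) ≈ -2.3402e+5 - 0.052015*I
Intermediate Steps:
g(B, O) = I*√5 (g(B, O) = √(-2 - 3) = √(-5) = I*√5)
n(w, C) = 4 - √(C + I*√5) (n(w, C) = 4 - √(I*√5 + C) = 4 - √(C + I*√5))
(22934 - 256937) + n(151, 462) = (22934 - 256937) + (4 - √(462 + I*√5)) = -234003 + (4 - √(462 + I*√5)) = -233999 - √(462 + I*√5)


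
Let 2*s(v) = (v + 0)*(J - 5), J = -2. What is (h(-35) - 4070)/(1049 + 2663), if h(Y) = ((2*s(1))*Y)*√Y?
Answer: -2035/1856 + 245*I*√35/3712 ≈ -1.0964 + 0.39047*I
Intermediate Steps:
s(v) = -7*v/2 (s(v) = ((v + 0)*(-2 - 5))/2 = (v*(-7))/2 = (-7*v)/2 = -7*v/2)
h(Y) = -7*Y^(3/2) (h(Y) = ((2*(-7/2*1))*Y)*√Y = ((2*(-7/2))*Y)*√Y = (-7*Y)*√Y = -7*Y^(3/2))
(h(-35) - 4070)/(1049 + 2663) = (-(-245)*I*√35 - 4070)/(1049 + 2663) = (-(-245)*I*√35 - 4070)/3712 = (245*I*√35 - 4070)*(1/3712) = (-4070 + 245*I*√35)*(1/3712) = -2035/1856 + 245*I*√35/3712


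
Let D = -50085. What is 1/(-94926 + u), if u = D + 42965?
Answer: -1/102046 ≈ -9.7995e-6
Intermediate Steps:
u = -7120 (u = -50085 + 42965 = -7120)
1/(-94926 + u) = 1/(-94926 - 7120) = 1/(-102046) = -1/102046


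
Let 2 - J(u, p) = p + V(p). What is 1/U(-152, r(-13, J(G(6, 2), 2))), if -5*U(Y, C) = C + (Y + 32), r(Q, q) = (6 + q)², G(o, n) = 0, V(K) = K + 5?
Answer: 5/119 ≈ 0.042017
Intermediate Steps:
V(K) = 5 + K
J(u, p) = -3 - 2*p (J(u, p) = 2 - (p + (5 + p)) = 2 - (5 + 2*p) = 2 + (-5 - 2*p) = -3 - 2*p)
U(Y, C) = -32/5 - C/5 - Y/5 (U(Y, C) = -(C + (Y + 32))/5 = -(C + (32 + Y))/5 = -(32 + C + Y)/5 = -32/5 - C/5 - Y/5)
1/U(-152, r(-13, J(G(6, 2), 2))) = 1/(-32/5 - (6 + (-3 - 2*2))²/5 - ⅕*(-152)) = 1/(-32/5 - (6 + (-3 - 4))²/5 + 152/5) = 1/(-32/5 - (6 - 7)²/5 + 152/5) = 1/(-32/5 - ⅕*(-1)² + 152/5) = 1/(-32/5 - ⅕*1 + 152/5) = 1/(-32/5 - ⅕ + 152/5) = 1/(119/5) = 5/119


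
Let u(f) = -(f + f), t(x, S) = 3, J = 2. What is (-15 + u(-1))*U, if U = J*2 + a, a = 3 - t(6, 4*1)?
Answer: -52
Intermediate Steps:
u(f) = -2*f
a = 0 (a = 3 - 1*3 = 3 - 3 = 0)
U = 4 (U = 2*2 + 0 = 4 + 0 = 4)
(-15 + u(-1))*U = (-15 - 2*(-1))*4 = (-15 + 2)*4 = -13*4 = -52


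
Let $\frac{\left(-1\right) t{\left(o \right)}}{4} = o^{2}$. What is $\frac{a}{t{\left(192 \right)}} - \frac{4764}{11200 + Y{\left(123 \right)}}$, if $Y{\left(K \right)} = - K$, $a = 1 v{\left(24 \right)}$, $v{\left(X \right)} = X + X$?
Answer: $- \frac{14646085}{34028544} \approx -0.43041$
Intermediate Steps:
$v{\left(X \right)} = 2 X$
$a = 48$ ($a = 1 \cdot 2 \cdot 24 = 1 \cdot 48 = 48$)
$t{\left(o \right)} = - 4 o^{2}$
$\frac{a}{t{\left(192 \right)}} - \frac{4764}{11200 + Y{\left(123 \right)}} = \frac{48}{\left(-4\right) 192^{2}} - \frac{4764}{11200 - 123} = \frac{48}{\left(-4\right) 36864} - \frac{4764}{11200 - 123} = \frac{48}{-147456} - \frac{4764}{11077} = 48 \left(- \frac{1}{147456}\right) - \frac{4764}{11077} = - \frac{1}{3072} - \frac{4764}{11077} = - \frac{14646085}{34028544}$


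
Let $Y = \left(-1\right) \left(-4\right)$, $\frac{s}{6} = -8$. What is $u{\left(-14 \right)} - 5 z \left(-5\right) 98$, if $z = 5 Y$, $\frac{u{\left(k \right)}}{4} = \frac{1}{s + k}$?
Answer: $- \frac{98000}{31} \approx -3161.3$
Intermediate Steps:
$s = -48$ ($s = 6 \left(-8\right) = -48$)
$Y = 4$
$u{\left(k \right)} = \frac{4}{-48 + k}$
$z = 20$ ($z = 5 \cdot 4 = 20$)
$u{\left(-14 \right)} - 5 z \left(-5\right) 98 = \frac{4}{-48 - 14} \left(-5\right) 20 \left(-5\right) 98 = \frac{4}{-62} \left(\left(-100\right) \left(-5\right)\right) 98 = 4 \left(- \frac{1}{62}\right) 500 \cdot 98 = \left(- \frac{2}{31}\right) 500 \cdot 98 = \left(- \frac{1000}{31}\right) 98 = - \frac{98000}{31}$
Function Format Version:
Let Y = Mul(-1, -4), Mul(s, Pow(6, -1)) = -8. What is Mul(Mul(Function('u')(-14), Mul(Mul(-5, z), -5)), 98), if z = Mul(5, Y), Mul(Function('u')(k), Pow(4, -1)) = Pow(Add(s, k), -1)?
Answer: Rational(-98000, 31) ≈ -3161.3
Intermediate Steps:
s = -48 (s = Mul(6, -8) = -48)
Y = 4
Function('u')(k) = Mul(4, Pow(Add(-48, k), -1))
z = 20 (z = Mul(5, 4) = 20)
Mul(Mul(Function('u')(-14), Mul(Mul(-5, z), -5)), 98) = Mul(Mul(Mul(4, Pow(Add(-48, -14), -1)), Mul(Mul(-5, 20), -5)), 98) = Mul(Mul(Mul(4, Pow(-62, -1)), Mul(-100, -5)), 98) = Mul(Mul(Mul(4, Rational(-1, 62)), 500), 98) = Mul(Mul(Rational(-2, 31), 500), 98) = Mul(Rational(-1000, 31), 98) = Rational(-98000, 31)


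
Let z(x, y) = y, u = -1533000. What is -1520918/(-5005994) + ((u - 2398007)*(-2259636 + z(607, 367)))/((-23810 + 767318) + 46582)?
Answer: 3175660456956205523/282513271390 ≈ 1.1241e+7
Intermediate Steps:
-1520918/(-5005994) + ((u - 2398007)*(-2259636 + z(607, 367)))/((-23810 + 767318) + 46582) = -1520918/(-5005994) + ((-1533000 - 2398007)*(-2259636 + 367))/((-23810 + 767318) + 46582) = -1520918*(-1/5005994) + (-3931007*(-2259269))/(743508 + 46582) = 108637/357571 + 8881202253883/790090 = 3175660456956205523/282513271390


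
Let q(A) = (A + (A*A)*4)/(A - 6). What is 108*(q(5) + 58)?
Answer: -5076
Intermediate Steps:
q(A) = (A + 4*A**2)/(-6 + A) (q(A) = (A + A**2*4)/(-6 + A) = (A + 4*A**2)/(-6 + A))
108*(q(5) + 58) = 108*(5*(1 + 4*5)/(-6 + 5) + 58) = 108*(5*(1 + 20)/(-1) + 58) = 108*(5*(-1)*21 + 58) = 108*(-105 + 58) = 108*(-47) = -5076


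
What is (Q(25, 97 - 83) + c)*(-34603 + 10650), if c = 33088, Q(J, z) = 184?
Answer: -796964216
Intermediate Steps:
(Q(25, 97 - 83) + c)*(-34603 + 10650) = (184 + 33088)*(-34603 + 10650) = 33272*(-23953) = -796964216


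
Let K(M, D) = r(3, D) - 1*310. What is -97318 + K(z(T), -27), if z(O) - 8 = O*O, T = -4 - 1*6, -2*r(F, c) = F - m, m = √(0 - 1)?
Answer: -195259/2 + I/2 ≈ -97630.0 + 0.5*I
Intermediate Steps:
m = I (m = √(-1) = I ≈ 1.0*I)
r(F, c) = I/2 - F/2 (r(F, c) = -(F - I)/2 = I/2 - F/2)
T = -10 (T = -4 - 6 = -10)
z(O) = 8 + O² (z(O) = 8 + O*O = 8 + O²)
K(M, D) = -623/2 + I/2 (K(M, D) = (I/2 - ½*3) - 1*310 = (I/2 - 3/2) - 310 = (-3/2 + I/2) - 310 = -623/2 + I/2)
-97318 + K(z(T), -27) = -97318 + (-623/2 + I/2) = -195259/2 + I/2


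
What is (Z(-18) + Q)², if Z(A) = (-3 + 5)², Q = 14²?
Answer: 40000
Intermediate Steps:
Q = 196
Z(A) = 4 (Z(A) = 2² = 4)
(Z(-18) + Q)² = (4 + 196)² = 200² = 40000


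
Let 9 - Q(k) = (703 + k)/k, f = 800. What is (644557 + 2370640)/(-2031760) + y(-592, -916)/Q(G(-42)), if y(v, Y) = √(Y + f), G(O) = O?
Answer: -3015197/2031760 + 84*I*√29/1039 ≈ -1.484 + 0.43537*I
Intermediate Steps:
y(v, Y) = √(800 + Y) (y(v, Y) = √(Y + 800) = √(800 + Y))
Q(k) = 9 - (703 + k)/k
(644557 + 2370640)/(-2031760) + y(-592, -916)/Q(G(-42)) = (644557 + 2370640)/(-2031760) + √(800 - 916)/(8 - 703/(-42)) = 3015197*(-1/2031760) + √(-116)/(8 - 703*(-1/42)) = -3015197/2031760 + (2*I*√29)/(8 + 703/42) = -3015197/2031760 + (2*I*√29)/(1039/42) = -3015197/2031760 + (2*I*√29)*(42/1039) = -3015197/2031760 + 84*I*√29/1039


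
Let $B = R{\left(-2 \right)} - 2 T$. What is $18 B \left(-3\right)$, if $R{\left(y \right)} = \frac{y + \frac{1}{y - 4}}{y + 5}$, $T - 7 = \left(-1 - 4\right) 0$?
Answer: $795$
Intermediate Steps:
$T = 7$ ($T = 7 + \left(-1 - 4\right) 0 = 7 - 0 = 7 + 0 = 7$)
$R{\left(y \right)} = \frac{y + \frac{1}{-4 + y}}{5 + y}$
$B = - \frac{265}{18}$ ($B = \frac{1 + \left(-2\right)^{2} - -8}{-20 - 2 + \left(-2\right)^{2}} - 14 = \frac{1 + 4 + 8}{-20 - 2 + 4} - 14 = \frac{1}{-18} \cdot 13 - 14 = \left(- \frac{1}{18}\right) 13 - 14 = - \frac{13}{18} - 14 = - \frac{265}{18} \approx -14.722$)
$18 B \left(-3\right) = 18 \left(- \frac{265}{18}\right) \left(-3\right) = \left(-265\right) \left(-3\right) = 795$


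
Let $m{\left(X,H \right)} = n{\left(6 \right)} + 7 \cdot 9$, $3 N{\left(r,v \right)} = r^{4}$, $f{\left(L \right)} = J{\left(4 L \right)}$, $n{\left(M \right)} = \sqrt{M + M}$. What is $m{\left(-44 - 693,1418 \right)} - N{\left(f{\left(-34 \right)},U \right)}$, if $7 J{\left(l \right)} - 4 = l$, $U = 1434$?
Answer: $- \frac{101047329}{2401} + 2 \sqrt{3} \approx -42082.0$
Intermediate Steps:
$J{\left(l \right)} = \frac{4}{7} + \frac{l}{7}$
$n{\left(M \right)} = \sqrt{2} \sqrt{M}$ ($n{\left(M \right)} = \sqrt{2 M} = \sqrt{2} \sqrt{M}$)
$f{\left(L \right)} = \frac{4}{7} + \frac{4 L}{7}$
$N{\left(r,v \right)} = \frac{r^{4}}{3}$
$m{\left(X,H \right)} = 63 + 2 \sqrt{3}$ ($m{\left(X,H \right)} = \sqrt{2} \sqrt{6} + 7 \cdot 9 = 2 \sqrt{3} + 63 = 63 + 2 \sqrt{3}$)
$m{\left(-44 - 693,1418 \right)} - N{\left(f{\left(-34 \right)},U \right)} = \left(63 + 2 \sqrt{3}\right) - \frac{\left(\frac{4}{7} + \frac{4}{7} \left(-34\right)\right)^{4}}{3} = \left(63 + 2 \sqrt{3}\right) - \frac{\left(\frac{4}{7} - \frac{136}{7}\right)^{4}}{3} = \left(63 + 2 \sqrt{3}\right) - \frac{\left(- \frac{132}{7}\right)^{4}}{3} = \left(63 + 2 \sqrt{3}\right) - \frac{1}{3} \cdot \frac{303595776}{2401} = \left(63 + 2 \sqrt{3}\right) - \frac{101198592}{2401} = - \frac{101047329}{2401} + 2 \sqrt{3}$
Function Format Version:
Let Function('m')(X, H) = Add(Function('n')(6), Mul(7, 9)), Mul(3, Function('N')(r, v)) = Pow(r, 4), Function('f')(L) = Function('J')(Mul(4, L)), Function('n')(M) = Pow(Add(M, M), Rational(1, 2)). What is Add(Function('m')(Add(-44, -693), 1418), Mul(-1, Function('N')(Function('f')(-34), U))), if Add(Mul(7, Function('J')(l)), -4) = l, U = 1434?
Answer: Add(Rational(-101047329, 2401), Mul(2, Pow(3, Rational(1, 2)))) ≈ -42082.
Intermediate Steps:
Function('J')(l) = Add(Rational(4, 7), Mul(Rational(1, 7), l))
Function('n')(M) = Mul(Pow(2, Rational(1, 2)), Pow(M, Rational(1, 2))) (Function('n')(M) = Pow(Mul(2, M), Rational(1, 2)) = Mul(Pow(2, Rational(1, 2)), Pow(M, Rational(1, 2))))
Function('f')(L) = Add(Rational(4, 7), Mul(Rational(4, 7), L)) (Function('f')(L) = Add(Rational(4, 7), Mul(Rational(1, 7), Mul(4, L))) = Add(Rational(4, 7), Mul(Rational(4, 7), L)))
Function('N')(r, v) = Mul(Rational(1, 3), Pow(r, 4))
Function('m')(X, H) = Add(63, Mul(2, Pow(3, Rational(1, 2)))) (Function('m')(X, H) = Add(Mul(Pow(2, Rational(1, 2)), Pow(6, Rational(1, 2))), Mul(7, 9)) = Add(Mul(2, Pow(3, Rational(1, 2))), 63) = Add(63, Mul(2, Pow(3, Rational(1, 2)))))
Add(Function('m')(Add(-44, -693), 1418), Mul(-1, Function('N')(Function('f')(-34), U))) = Add(Add(63, Mul(2, Pow(3, Rational(1, 2)))), Mul(-1, Mul(Rational(1, 3), Pow(Add(Rational(4, 7), Mul(Rational(4, 7), -34)), 4)))) = Add(Add(63, Mul(2, Pow(3, Rational(1, 2)))), Mul(-1, Mul(Rational(1, 3), Pow(Add(Rational(4, 7), Rational(-136, 7)), 4)))) = Add(Add(63, Mul(2, Pow(3, Rational(1, 2)))), Mul(-1, Mul(Rational(1, 3), Pow(Rational(-132, 7), 4)))) = Add(Add(63, Mul(2, Pow(3, Rational(1, 2)))), Mul(-1, Mul(Rational(1, 3), Rational(303595776, 2401)))) = Add(Add(63, Mul(2, Pow(3, Rational(1, 2)))), Mul(-1, Rational(101198592, 2401))) = Add(Add(63, Mul(2, Pow(3, Rational(1, 2)))), Rational(-101198592, 2401)) = Add(Rational(-101047329, 2401), Mul(2, Pow(3, Rational(1, 2))))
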